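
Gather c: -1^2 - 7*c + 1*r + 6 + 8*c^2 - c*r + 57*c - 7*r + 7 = 8*c^2 + c*(50 - r) - 6*r + 12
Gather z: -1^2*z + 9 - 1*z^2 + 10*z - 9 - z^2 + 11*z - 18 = -2*z^2 + 20*z - 18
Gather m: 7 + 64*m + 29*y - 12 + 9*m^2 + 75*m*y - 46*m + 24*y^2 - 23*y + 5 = 9*m^2 + m*(75*y + 18) + 24*y^2 + 6*y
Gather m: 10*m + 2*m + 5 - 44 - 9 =12*m - 48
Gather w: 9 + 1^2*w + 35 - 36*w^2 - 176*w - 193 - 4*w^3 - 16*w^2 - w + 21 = -4*w^3 - 52*w^2 - 176*w - 128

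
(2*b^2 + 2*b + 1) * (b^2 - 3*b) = 2*b^4 - 4*b^3 - 5*b^2 - 3*b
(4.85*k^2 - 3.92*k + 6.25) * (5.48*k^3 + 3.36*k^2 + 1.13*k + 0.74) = 26.578*k^5 - 5.1856*k^4 + 26.5593*k^3 + 20.1594*k^2 + 4.1617*k + 4.625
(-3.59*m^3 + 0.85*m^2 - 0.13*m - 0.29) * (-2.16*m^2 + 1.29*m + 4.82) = 7.7544*m^5 - 6.4671*m^4 - 15.9265*m^3 + 4.5557*m^2 - 1.0007*m - 1.3978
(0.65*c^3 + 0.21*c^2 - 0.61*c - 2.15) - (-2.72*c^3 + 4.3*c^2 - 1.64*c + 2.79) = 3.37*c^3 - 4.09*c^2 + 1.03*c - 4.94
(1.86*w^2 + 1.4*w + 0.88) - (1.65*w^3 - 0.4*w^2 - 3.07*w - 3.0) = -1.65*w^3 + 2.26*w^2 + 4.47*w + 3.88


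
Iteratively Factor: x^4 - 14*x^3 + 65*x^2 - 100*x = (x - 5)*(x^3 - 9*x^2 + 20*x) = (x - 5)^2*(x^2 - 4*x) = x*(x - 5)^2*(x - 4)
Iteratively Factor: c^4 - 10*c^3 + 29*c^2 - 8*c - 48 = (c - 3)*(c^3 - 7*c^2 + 8*c + 16) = (c - 3)*(c + 1)*(c^2 - 8*c + 16) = (c - 4)*(c - 3)*(c + 1)*(c - 4)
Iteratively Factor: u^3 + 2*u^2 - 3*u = (u)*(u^2 + 2*u - 3) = u*(u + 3)*(u - 1)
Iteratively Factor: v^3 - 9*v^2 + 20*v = (v)*(v^2 - 9*v + 20) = v*(v - 5)*(v - 4)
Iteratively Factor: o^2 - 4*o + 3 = (o - 1)*(o - 3)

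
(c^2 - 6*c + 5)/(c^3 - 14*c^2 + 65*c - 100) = (c - 1)/(c^2 - 9*c + 20)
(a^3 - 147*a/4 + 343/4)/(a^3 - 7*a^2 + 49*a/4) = (a + 7)/a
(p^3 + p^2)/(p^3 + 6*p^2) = (p + 1)/(p + 6)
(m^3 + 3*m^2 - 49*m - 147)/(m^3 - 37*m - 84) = (m + 7)/(m + 4)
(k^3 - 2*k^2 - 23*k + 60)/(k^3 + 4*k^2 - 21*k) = (k^2 + k - 20)/(k*(k + 7))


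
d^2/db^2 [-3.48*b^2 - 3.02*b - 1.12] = -6.96000000000000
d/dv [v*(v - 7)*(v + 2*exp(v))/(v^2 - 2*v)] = (2*v^2*exp(v) + v^2 - 18*v*exp(v) - 4*v + 38*exp(v) + 14)/(v^2 - 4*v + 4)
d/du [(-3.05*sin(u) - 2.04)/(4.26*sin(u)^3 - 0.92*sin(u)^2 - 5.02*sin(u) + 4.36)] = (25.986*sin(u)^3 + 23.2652*sin(u)^2 - 3.7536*sin(u) - 23.5388)*cos(u)/(18.1476*sin(u)^6 - 7.8384*sin(u)^5 - 41.924*sin(u)^4 + 46.384*sin(u)^3 + 17.178*sin(u)^2 - 43.7744*sin(u) + 19.0096)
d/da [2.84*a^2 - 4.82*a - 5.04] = 5.68*a - 4.82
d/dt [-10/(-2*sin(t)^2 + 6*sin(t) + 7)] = 20*(3 - 2*sin(t))*cos(t)/(6*sin(t) + cos(2*t) + 6)^2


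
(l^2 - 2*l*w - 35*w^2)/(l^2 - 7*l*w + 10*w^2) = (l^2 - 2*l*w - 35*w^2)/(l^2 - 7*l*w + 10*w^2)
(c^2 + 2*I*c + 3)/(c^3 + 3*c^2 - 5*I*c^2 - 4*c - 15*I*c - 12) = (c + 3*I)/(c^2 + c*(3 - 4*I) - 12*I)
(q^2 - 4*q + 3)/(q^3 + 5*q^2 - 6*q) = (q - 3)/(q*(q + 6))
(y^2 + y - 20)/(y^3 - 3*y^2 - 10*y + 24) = (y + 5)/(y^2 + y - 6)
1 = 1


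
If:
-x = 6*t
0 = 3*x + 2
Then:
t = 1/9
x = -2/3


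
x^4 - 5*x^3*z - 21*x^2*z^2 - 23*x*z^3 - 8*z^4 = (x - 8*z)*(x + z)^3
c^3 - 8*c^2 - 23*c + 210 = (c - 7)*(c - 6)*(c + 5)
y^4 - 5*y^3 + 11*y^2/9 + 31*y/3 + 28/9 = (y - 4)*(y - 7/3)*(y + 1/3)*(y + 1)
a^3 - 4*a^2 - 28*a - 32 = (a - 8)*(a + 2)^2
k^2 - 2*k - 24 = (k - 6)*(k + 4)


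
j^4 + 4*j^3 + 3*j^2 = j^2*(j + 1)*(j + 3)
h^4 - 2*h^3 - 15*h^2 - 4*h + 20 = (h - 5)*(h - 1)*(h + 2)^2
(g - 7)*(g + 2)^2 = g^3 - 3*g^2 - 24*g - 28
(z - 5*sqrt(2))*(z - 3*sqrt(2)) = z^2 - 8*sqrt(2)*z + 30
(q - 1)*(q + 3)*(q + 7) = q^3 + 9*q^2 + 11*q - 21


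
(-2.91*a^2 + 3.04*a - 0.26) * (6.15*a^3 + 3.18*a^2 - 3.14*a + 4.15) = -17.8965*a^5 + 9.4422*a^4 + 17.2056*a^3 - 22.4489*a^2 + 13.4324*a - 1.079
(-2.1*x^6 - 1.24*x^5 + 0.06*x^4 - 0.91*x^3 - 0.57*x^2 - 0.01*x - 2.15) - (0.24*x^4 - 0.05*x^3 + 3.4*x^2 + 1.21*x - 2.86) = -2.1*x^6 - 1.24*x^5 - 0.18*x^4 - 0.86*x^3 - 3.97*x^2 - 1.22*x + 0.71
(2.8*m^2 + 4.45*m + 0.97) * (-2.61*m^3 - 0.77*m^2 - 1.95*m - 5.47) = -7.308*m^5 - 13.7705*m^4 - 11.4182*m^3 - 24.7404*m^2 - 26.233*m - 5.3059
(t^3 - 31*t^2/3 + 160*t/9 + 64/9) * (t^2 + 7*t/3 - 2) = t^5 - 8*t^4 - 25*t^3/3 + 1870*t^2/27 - 512*t/27 - 128/9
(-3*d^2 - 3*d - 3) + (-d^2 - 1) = -4*d^2 - 3*d - 4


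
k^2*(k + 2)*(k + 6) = k^4 + 8*k^3 + 12*k^2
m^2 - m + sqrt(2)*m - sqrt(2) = (m - 1)*(m + sqrt(2))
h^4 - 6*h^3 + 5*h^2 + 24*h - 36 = (h - 3)^2*(h - 2)*(h + 2)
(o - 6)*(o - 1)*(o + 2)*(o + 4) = o^4 - o^3 - 28*o^2 - 20*o + 48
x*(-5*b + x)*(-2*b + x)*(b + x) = 10*b^3*x + 3*b^2*x^2 - 6*b*x^3 + x^4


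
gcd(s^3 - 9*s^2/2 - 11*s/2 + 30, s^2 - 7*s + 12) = s^2 - 7*s + 12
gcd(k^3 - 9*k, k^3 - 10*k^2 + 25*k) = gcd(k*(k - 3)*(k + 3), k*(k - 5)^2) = k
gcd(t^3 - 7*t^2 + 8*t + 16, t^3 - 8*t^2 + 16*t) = t^2 - 8*t + 16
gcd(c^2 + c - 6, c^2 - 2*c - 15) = c + 3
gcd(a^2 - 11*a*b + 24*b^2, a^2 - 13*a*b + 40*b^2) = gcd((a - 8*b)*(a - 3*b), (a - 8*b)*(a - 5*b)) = a - 8*b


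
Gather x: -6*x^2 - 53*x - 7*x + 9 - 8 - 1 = -6*x^2 - 60*x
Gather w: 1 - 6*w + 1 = 2 - 6*w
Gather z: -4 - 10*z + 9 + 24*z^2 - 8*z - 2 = 24*z^2 - 18*z + 3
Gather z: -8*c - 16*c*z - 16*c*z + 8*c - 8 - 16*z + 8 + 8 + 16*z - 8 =-32*c*z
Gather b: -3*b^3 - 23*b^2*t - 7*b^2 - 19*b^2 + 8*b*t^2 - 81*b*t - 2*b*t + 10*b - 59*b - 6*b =-3*b^3 + b^2*(-23*t - 26) + b*(8*t^2 - 83*t - 55)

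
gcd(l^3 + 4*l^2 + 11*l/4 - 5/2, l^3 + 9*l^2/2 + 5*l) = l^2 + 9*l/2 + 5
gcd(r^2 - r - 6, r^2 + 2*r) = r + 2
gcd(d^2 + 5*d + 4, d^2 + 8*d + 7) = d + 1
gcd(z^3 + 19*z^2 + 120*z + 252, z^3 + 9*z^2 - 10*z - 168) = z^2 + 13*z + 42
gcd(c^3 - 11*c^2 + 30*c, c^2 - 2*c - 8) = 1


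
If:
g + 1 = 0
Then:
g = -1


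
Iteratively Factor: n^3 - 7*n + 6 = (n - 2)*(n^2 + 2*n - 3) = (n - 2)*(n + 3)*(n - 1)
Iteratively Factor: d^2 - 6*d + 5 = (d - 1)*(d - 5)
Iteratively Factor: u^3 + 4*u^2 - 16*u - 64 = (u + 4)*(u^2 - 16) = (u + 4)^2*(u - 4)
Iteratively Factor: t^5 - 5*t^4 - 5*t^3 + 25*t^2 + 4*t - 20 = (t + 1)*(t^4 - 6*t^3 + t^2 + 24*t - 20) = (t - 5)*(t + 1)*(t^3 - t^2 - 4*t + 4) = (t - 5)*(t - 2)*(t + 1)*(t^2 + t - 2) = (t - 5)*(t - 2)*(t - 1)*(t + 1)*(t + 2)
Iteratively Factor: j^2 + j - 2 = (j - 1)*(j + 2)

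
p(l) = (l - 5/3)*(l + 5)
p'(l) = 2*l + 10/3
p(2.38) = 5.26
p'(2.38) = 8.09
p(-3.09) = -9.09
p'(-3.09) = -2.85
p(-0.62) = -10.02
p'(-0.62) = 2.09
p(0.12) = -7.92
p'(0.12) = 3.57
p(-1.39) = -11.03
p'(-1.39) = 0.55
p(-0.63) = -10.04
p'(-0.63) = 2.07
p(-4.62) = -2.39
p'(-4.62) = -5.91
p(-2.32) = -10.68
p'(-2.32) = -1.31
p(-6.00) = 7.67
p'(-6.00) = -8.67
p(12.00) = 175.67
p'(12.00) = 27.33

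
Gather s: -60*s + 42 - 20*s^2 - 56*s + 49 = -20*s^2 - 116*s + 91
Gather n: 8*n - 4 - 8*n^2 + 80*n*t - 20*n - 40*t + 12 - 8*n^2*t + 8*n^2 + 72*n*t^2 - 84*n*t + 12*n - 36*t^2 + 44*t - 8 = -8*n^2*t + n*(72*t^2 - 4*t) - 36*t^2 + 4*t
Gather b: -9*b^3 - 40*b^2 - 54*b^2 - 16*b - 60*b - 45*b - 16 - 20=-9*b^3 - 94*b^2 - 121*b - 36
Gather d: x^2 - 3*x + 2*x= x^2 - x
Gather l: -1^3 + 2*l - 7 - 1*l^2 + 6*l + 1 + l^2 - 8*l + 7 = 0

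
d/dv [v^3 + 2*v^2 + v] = 3*v^2 + 4*v + 1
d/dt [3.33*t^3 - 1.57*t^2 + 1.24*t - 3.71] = 9.99*t^2 - 3.14*t + 1.24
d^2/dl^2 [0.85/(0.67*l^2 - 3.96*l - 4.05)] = (0.76313*l^2 - 4.51044*l - 0.85*(1.34*l - 3.96)*(2.68*l - 7.92) - 4.61295)/(-0.67*l^2 + 3.96*l + 4.05)^3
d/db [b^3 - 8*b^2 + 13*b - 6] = 3*b^2 - 16*b + 13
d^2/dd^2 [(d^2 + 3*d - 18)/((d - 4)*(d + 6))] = 2/(d^3 - 12*d^2 + 48*d - 64)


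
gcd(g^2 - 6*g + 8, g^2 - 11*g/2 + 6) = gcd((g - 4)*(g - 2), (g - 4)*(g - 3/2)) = g - 4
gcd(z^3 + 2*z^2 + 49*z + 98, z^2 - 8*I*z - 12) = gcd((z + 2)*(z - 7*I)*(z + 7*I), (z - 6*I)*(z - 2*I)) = 1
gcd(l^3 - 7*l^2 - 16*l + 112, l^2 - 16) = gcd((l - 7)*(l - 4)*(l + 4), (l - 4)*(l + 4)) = l^2 - 16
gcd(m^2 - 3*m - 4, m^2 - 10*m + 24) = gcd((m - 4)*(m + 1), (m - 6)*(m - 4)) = m - 4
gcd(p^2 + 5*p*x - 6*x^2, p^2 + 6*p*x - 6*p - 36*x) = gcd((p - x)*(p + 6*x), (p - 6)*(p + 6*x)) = p + 6*x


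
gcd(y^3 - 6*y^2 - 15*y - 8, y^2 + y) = y + 1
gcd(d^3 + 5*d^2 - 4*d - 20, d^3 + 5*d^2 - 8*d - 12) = d - 2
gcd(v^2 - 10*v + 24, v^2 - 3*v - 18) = v - 6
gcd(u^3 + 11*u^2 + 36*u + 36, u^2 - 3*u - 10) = u + 2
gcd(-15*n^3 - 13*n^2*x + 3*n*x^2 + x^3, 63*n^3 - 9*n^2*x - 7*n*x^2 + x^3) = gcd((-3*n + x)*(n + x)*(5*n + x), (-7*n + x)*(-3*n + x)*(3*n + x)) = -3*n + x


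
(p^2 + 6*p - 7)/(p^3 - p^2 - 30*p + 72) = (p^2 + 6*p - 7)/(p^3 - p^2 - 30*p + 72)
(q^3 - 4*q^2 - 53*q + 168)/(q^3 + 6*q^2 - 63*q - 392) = (q - 3)/(q + 7)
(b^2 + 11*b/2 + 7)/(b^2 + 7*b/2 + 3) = (2*b + 7)/(2*b + 3)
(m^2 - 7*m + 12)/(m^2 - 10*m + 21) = (m - 4)/(m - 7)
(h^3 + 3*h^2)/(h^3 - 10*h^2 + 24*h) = h*(h + 3)/(h^2 - 10*h + 24)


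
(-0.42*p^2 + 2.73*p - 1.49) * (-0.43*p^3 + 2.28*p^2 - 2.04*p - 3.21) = 0.1806*p^5 - 2.1315*p^4 + 7.7219*p^3 - 7.6182*p^2 - 5.7237*p + 4.7829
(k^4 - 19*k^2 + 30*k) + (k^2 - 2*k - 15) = k^4 - 18*k^2 + 28*k - 15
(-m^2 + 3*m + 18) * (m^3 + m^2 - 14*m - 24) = -m^5 + 2*m^4 + 35*m^3 - 324*m - 432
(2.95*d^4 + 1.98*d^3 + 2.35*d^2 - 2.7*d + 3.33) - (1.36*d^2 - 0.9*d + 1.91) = 2.95*d^4 + 1.98*d^3 + 0.99*d^2 - 1.8*d + 1.42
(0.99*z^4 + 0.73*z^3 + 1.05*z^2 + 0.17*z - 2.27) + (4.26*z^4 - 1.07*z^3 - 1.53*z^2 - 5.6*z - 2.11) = 5.25*z^4 - 0.34*z^3 - 0.48*z^2 - 5.43*z - 4.38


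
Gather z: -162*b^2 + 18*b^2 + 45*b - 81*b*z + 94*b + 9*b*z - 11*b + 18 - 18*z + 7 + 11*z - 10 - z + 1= -144*b^2 + 128*b + z*(-72*b - 8) + 16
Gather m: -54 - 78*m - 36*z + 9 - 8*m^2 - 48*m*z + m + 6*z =-8*m^2 + m*(-48*z - 77) - 30*z - 45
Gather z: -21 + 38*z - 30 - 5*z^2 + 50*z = -5*z^2 + 88*z - 51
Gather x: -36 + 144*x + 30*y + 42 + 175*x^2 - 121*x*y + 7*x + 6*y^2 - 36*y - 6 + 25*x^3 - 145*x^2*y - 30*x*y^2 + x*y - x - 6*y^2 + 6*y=25*x^3 + x^2*(175 - 145*y) + x*(-30*y^2 - 120*y + 150)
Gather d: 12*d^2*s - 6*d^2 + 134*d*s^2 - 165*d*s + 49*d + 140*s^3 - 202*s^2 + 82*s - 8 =d^2*(12*s - 6) + d*(134*s^2 - 165*s + 49) + 140*s^3 - 202*s^2 + 82*s - 8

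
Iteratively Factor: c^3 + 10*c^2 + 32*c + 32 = (c + 2)*(c^2 + 8*c + 16) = (c + 2)*(c + 4)*(c + 4)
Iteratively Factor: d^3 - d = (d)*(d^2 - 1) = d*(d - 1)*(d + 1)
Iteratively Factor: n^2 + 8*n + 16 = (n + 4)*(n + 4)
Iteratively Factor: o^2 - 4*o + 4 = (o - 2)*(o - 2)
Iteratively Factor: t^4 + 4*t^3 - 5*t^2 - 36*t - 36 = (t + 2)*(t^3 + 2*t^2 - 9*t - 18) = (t + 2)^2*(t^2 - 9) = (t - 3)*(t + 2)^2*(t + 3)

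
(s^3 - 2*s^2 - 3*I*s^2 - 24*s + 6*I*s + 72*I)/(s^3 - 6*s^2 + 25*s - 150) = (s^2 + s*(4 - 3*I) - 12*I)/(s^2 + 25)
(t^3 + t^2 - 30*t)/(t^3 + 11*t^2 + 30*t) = (t - 5)/(t + 5)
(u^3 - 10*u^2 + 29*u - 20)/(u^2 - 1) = (u^2 - 9*u + 20)/(u + 1)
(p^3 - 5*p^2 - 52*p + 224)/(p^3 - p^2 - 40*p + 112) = (p - 8)/(p - 4)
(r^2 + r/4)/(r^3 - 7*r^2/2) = (4*r + 1)/(2*r*(2*r - 7))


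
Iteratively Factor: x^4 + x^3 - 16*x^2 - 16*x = (x + 1)*(x^3 - 16*x) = (x + 1)*(x + 4)*(x^2 - 4*x) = (x - 4)*(x + 1)*(x + 4)*(x)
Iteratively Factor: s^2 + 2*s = (s)*(s + 2)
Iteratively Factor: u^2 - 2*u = (u - 2)*(u)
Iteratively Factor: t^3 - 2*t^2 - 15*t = (t + 3)*(t^2 - 5*t) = t*(t + 3)*(t - 5)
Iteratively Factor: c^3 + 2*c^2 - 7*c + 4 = (c - 1)*(c^2 + 3*c - 4) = (c - 1)^2*(c + 4)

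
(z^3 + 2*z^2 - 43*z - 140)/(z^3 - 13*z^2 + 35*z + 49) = (z^2 + 9*z + 20)/(z^2 - 6*z - 7)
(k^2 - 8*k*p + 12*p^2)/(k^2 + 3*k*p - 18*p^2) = (k^2 - 8*k*p + 12*p^2)/(k^2 + 3*k*p - 18*p^2)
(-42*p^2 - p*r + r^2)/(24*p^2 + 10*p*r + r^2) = (-7*p + r)/(4*p + r)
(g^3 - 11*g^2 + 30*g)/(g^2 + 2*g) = (g^2 - 11*g + 30)/(g + 2)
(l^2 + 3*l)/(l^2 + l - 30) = l*(l + 3)/(l^2 + l - 30)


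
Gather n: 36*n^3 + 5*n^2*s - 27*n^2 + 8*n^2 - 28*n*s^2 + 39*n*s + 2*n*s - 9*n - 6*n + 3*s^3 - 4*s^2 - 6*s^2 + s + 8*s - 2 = 36*n^3 + n^2*(5*s - 19) + n*(-28*s^2 + 41*s - 15) + 3*s^3 - 10*s^2 + 9*s - 2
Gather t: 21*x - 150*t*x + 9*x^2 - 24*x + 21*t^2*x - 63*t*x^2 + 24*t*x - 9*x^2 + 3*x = 21*t^2*x + t*(-63*x^2 - 126*x)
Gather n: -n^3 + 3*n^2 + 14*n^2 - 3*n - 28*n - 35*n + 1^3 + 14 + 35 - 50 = -n^3 + 17*n^2 - 66*n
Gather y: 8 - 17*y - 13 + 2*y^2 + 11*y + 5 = 2*y^2 - 6*y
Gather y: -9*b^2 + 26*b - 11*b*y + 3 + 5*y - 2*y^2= -9*b^2 + 26*b - 2*y^2 + y*(5 - 11*b) + 3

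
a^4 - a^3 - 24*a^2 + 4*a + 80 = (a - 5)*(a - 2)*(a + 2)*(a + 4)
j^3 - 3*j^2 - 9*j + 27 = (j - 3)^2*(j + 3)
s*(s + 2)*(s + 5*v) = s^3 + 5*s^2*v + 2*s^2 + 10*s*v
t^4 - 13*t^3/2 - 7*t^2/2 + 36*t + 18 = (t - 6)*(t - 3)*(t + 1/2)*(t + 2)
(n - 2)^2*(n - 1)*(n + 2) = n^4 - 3*n^3 - 2*n^2 + 12*n - 8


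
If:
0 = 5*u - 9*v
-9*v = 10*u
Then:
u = 0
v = 0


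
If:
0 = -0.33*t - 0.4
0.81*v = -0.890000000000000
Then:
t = -1.21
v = -1.10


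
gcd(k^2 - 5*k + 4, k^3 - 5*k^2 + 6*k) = 1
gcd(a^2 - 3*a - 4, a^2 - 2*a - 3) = a + 1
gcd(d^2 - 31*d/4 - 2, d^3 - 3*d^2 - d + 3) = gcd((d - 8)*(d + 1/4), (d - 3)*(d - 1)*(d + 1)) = 1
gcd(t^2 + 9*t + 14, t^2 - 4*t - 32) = 1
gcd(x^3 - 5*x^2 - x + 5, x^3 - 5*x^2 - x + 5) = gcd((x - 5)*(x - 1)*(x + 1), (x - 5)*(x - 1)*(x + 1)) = x^3 - 5*x^2 - x + 5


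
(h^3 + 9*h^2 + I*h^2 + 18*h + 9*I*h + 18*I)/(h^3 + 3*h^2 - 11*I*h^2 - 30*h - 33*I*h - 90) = (h^2 + h*(6 + I) + 6*I)/(h^2 - 11*I*h - 30)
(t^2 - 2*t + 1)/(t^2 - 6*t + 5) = (t - 1)/(t - 5)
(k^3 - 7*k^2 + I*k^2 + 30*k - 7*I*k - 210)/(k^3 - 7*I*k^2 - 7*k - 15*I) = (k^2 + k*(-7 + 6*I) - 42*I)/(k^2 - 2*I*k + 3)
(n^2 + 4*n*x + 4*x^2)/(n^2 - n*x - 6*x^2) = (-n - 2*x)/(-n + 3*x)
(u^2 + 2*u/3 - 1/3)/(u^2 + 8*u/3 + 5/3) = (3*u - 1)/(3*u + 5)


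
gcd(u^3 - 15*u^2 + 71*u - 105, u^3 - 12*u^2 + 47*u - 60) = u^2 - 8*u + 15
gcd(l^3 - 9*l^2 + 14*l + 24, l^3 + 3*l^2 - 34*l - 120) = l - 6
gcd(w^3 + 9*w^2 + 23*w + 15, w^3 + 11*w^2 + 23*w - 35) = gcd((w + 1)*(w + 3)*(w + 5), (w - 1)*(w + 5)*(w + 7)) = w + 5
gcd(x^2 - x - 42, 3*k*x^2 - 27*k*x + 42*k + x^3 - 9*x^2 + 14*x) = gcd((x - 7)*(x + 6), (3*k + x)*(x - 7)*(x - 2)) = x - 7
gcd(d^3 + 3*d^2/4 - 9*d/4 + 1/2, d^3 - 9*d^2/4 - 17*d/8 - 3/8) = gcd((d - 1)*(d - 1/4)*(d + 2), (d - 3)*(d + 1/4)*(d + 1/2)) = 1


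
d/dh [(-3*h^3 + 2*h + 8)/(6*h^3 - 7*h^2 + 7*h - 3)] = (21*h^4 - 66*h^3 - 103*h^2 + 112*h - 62)/(36*h^6 - 84*h^5 + 133*h^4 - 134*h^3 + 91*h^2 - 42*h + 9)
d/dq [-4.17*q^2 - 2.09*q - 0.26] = -8.34*q - 2.09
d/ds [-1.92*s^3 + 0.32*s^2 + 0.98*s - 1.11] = -5.76*s^2 + 0.64*s + 0.98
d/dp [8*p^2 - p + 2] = 16*p - 1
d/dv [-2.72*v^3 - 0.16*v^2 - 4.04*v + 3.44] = -8.16*v^2 - 0.32*v - 4.04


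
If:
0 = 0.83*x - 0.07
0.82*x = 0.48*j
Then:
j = 0.14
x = 0.08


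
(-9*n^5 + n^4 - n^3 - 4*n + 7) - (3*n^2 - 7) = -9*n^5 + n^4 - n^3 - 3*n^2 - 4*n + 14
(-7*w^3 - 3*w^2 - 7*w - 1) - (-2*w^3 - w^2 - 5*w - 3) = -5*w^3 - 2*w^2 - 2*w + 2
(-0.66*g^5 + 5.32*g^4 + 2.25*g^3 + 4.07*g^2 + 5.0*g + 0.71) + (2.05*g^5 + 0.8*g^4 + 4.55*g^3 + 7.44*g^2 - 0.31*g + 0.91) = 1.39*g^5 + 6.12*g^4 + 6.8*g^3 + 11.51*g^2 + 4.69*g + 1.62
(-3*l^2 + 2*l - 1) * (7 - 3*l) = 9*l^3 - 27*l^2 + 17*l - 7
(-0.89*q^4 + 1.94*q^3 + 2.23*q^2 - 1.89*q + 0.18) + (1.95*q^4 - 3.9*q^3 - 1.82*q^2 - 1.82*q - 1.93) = 1.06*q^4 - 1.96*q^3 + 0.41*q^2 - 3.71*q - 1.75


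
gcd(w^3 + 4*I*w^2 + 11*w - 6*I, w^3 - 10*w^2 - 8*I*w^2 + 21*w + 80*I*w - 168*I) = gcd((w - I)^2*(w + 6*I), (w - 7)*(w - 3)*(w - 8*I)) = 1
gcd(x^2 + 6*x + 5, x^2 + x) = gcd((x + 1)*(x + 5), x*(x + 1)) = x + 1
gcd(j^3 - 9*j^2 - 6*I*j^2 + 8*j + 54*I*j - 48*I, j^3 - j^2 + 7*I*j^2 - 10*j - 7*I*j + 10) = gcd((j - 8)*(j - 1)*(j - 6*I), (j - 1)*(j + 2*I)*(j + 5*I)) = j - 1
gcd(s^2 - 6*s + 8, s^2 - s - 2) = s - 2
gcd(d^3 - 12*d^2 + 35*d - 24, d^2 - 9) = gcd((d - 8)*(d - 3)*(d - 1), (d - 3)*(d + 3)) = d - 3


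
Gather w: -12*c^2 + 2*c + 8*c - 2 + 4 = -12*c^2 + 10*c + 2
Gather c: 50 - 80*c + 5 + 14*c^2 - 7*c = 14*c^2 - 87*c + 55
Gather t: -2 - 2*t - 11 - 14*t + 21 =8 - 16*t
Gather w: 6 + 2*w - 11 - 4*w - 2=-2*w - 7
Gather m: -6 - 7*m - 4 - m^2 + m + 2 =-m^2 - 6*m - 8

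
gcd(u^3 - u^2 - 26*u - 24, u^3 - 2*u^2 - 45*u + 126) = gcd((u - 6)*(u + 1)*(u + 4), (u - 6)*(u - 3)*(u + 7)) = u - 6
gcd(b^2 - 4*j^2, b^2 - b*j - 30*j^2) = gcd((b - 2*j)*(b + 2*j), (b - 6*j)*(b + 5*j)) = 1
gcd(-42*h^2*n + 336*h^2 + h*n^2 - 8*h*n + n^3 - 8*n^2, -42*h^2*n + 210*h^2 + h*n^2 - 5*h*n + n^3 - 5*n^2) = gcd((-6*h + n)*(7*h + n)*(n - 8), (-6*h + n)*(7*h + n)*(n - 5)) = 42*h^2 - h*n - n^2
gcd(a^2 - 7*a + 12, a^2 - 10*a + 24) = a - 4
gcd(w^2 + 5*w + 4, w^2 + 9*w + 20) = w + 4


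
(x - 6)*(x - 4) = x^2 - 10*x + 24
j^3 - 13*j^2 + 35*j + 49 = (j - 7)^2*(j + 1)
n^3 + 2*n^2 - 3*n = n*(n - 1)*(n + 3)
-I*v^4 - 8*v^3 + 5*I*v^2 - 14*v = v*(v - 7*I)*(v - 2*I)*(-I*v + 1)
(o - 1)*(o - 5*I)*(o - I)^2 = o^4 - o^3 - 7*I*o^3 - 11*o^2 + 7*I*o^2 + 11*o + 5*I*o - 5*I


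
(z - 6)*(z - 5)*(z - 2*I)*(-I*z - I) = -I*z^4 - 2*z^3 + 10*I*z^3 + 20*z^2 - 19*I*z^2 - 38*z - 30*I*z - 60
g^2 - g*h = g*(g - h)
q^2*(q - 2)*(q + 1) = q^4 - q^3 - 2*q^2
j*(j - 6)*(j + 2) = j^3 - 4*j^2 - 12*j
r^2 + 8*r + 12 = (r + 2)*(r + 6)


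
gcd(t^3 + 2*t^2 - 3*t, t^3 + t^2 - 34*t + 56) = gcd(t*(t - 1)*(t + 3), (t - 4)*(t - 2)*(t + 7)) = 1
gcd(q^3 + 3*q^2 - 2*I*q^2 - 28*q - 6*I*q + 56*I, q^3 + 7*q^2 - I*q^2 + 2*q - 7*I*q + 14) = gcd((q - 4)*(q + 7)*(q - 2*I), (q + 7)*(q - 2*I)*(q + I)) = q^2 + q*(7 - 2*I) - 14*I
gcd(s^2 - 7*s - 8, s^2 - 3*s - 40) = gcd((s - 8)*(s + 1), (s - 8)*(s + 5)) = s - 8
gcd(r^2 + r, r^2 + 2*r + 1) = r + 1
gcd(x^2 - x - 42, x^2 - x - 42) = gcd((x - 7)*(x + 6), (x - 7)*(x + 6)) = x^2 - x - 42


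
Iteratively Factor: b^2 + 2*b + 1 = (b + 1)*(b + 1)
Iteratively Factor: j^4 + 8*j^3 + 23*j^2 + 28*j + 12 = (j + 2)*(j^3 + 6*j^2 + 11*j + 6) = (j + 1)*(j + 2)*(j^2 + 5*j + 6) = (j + 1)*(j + 2)*(j + 3)*(j + 2)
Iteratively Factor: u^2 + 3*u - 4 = (u - 1)*(u + 4)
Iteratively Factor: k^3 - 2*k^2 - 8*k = (k - 4)*(k^2 + 2*k) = k*(k - 4)*(k + 2)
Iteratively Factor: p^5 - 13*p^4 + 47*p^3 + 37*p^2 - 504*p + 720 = (p - 3)*(p^4 - 10*p^3 + 17*p^2 + 88*p - 240) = (p - 5)*(p - 3)*(p^3 - 5*p^2 - 8*p + 48) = (p - 5)*(p - 4)*(p - 3)*(p^2 - p - 12) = (p - 5)*(p - 4)*(p - 3)*(p + 3)*(p - 4)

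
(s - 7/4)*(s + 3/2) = s^2 - s/4 - 21/8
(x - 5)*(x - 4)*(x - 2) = x^3 - 11*x^2 + 38*x - 40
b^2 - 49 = (b - 7)*(b + 7)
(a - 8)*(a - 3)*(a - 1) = a^3 - 12*a^2 + 35*a - 24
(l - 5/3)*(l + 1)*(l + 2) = l^3 + 4*l^2/3 - 3*l - 10/3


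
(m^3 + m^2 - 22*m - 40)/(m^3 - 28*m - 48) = (m - 5)/(m - 6)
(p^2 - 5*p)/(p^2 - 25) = p/(p + 5)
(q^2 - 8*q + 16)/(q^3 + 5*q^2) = (q^2 - 8*q + 16)/(q^2*(q + 5))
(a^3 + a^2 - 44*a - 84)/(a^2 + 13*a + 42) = (a^2 - 5*a - 14)/(a + 7)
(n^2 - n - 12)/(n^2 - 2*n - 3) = (-n^2 + n + 12)/(-n^2 + 2*n + 3)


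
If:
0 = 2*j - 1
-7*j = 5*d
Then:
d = -7/10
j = 1/2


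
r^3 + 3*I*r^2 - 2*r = r*(r + I)*(r + 2*I)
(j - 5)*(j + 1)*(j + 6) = j^3 + 2*j^2 - 29*j - 30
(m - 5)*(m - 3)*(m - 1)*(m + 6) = m^4 - 3*m^3 - 31*m^2 + 123*m - 90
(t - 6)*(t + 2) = t^2 - 4*t - 12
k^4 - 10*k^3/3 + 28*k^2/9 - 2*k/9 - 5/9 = (k - 5/3)*(k - 1)^2*(k + 1/3)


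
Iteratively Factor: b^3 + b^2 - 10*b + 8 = (b + 4)*(b^2 - 3*b + 2) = (b - 1)*(b + 4)*(b - 2)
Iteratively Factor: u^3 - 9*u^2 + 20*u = (u)*(u^2 - 9*u + 20) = u*(u - 5)*(u - 4)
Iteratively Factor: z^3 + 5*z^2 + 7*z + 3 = (z + 1)*(z^2 + 4*z + 3) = (z + 1)^2*(z + 3)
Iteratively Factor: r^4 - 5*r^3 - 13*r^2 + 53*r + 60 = (r + 3)*(r^3 - 8*r^2 + 11*r + 20) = (r + 1)*(r + 3)*(r^2 - 9*r + 20) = (r - 4)*(r + 1)*(r + 3)*(r - 5)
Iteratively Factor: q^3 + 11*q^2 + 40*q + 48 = (q + 3)*(q^2 + 8*q + 16) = (q + 3)*(q + 4)*(q + 4)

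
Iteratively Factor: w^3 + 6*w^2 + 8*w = (w)*(w^2 + 6*w + 8) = w*(w + 2)*(w + 4)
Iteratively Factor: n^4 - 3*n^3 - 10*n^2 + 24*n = (n - 2)*(n^3 - n^2 - 12*n) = (n - 2)*(n + 3)*(n^2 - 4*n) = n*(n - 2)*(n + 3)*(n - 4)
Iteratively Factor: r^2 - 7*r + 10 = (r - 5)*(r - 2)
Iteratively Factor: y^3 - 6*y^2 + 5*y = (y - 5)*(y^2 - y) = (y - 5)*(y - 1)*(y)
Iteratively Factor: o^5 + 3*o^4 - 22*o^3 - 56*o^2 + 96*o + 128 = (o - 4)*(o^4 + 7*o^3 + 6*o^2 - 32*o - 32) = (o - 4)*(o + 4)*(o^3 + 3*o^2 - 6*o - 8) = (o - 4)*(o + 4)^2*(o^2 - o - 2) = (o - 4)*(o - 2)*(o + 4)^2*(o + 1)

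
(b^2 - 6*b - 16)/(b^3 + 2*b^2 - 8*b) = (b^2 - 6*b - 16)/(b*(b^2 + 2*b - 8))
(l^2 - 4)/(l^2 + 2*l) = (l - 2)/l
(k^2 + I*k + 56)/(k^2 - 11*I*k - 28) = (k + 8*I)/(k - 4*I)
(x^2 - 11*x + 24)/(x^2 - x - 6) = (x - 8)/(x + 2)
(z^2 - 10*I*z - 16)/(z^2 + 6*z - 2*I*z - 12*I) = (z - 8*I)/(z + 6)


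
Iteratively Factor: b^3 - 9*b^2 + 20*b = (b - 5)*(b^2 - 4*b) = b*(b - 5)*(b - 4)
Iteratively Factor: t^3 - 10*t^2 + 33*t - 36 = (t - 4)*(t^2 - 6*t + 9) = (t - 4)*(t - 3)*(t - 3)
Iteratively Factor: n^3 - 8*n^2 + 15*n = (n - 3)*(n^2 - 5*n) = n*(n - 3)*(n - 5)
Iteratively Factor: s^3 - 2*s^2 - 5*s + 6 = (s + 2)*(s^2 - 4*s + 3) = (s - 3)*(s + 2)*(s - 1)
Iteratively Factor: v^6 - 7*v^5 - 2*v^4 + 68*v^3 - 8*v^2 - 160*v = (v)*(v^5 - 7*v^4 - 2*v^3 + 68*v^2 - 8*v - 160) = v*(v - 2)*(v^4 - 5*v^3 - 12*v^2 + 44*v + 80) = v*(v - 5)*(v - 2)*(v^3 - 12*v - 16) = v*(v - 5)*(v - 4)*(v - 2)*(v^2 + 4*v + 4) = v*(v - 5)*(v - 4)*(v - 2)*(v + 2)*(v + 2)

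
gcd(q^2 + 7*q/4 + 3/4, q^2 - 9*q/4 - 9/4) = q + 3/4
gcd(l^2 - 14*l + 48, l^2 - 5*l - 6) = l - 6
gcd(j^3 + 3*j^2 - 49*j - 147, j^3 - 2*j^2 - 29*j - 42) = j^2 - 4*j - 21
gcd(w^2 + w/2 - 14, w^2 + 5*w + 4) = w + 4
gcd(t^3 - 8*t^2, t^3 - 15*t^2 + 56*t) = t^2 - 8*t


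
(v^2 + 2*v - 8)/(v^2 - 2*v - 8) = (-v^2 - 2*v + 8)/(-v^2 + 2*v + 8)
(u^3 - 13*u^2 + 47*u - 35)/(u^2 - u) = u - 12 + 35/u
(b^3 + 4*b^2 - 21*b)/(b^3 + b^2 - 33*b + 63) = b/(b - 3)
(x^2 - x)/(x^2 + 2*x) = (x - 1)/(x + 2)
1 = 1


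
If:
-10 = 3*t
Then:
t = -10/3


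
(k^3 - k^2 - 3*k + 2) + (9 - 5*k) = k^3 - k^2 - 8*k + 11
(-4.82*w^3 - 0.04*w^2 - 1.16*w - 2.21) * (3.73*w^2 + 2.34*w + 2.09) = -17.9786*w^5 - 11.428*w^4 - 14.4942*w^3 - 11.0413*w^2 - 7.5958*w - 4.6189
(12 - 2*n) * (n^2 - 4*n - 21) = -2*n^3 + 20*n^2 - 6*n - 252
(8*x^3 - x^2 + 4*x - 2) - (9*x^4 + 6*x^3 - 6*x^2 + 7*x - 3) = -9*x^4 + 2*x^3 + 5*x^2 - 3*x + 1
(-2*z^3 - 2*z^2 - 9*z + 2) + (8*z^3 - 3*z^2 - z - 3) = 6*z^3 - 5*z^2 - 10*z - 1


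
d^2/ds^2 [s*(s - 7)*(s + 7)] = 6*s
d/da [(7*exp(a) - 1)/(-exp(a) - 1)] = -2/cosh(a/2)^2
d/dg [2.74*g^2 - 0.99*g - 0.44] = 5.48*g - 0.99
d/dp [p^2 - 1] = 2*p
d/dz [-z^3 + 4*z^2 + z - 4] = -3*z^2 + 8*z + 1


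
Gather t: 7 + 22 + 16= 45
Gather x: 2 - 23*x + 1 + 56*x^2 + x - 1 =56*x^2 - 22*x + 2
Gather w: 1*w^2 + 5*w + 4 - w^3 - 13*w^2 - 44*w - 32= -w^3 - 12*w^2 - 39*w - 28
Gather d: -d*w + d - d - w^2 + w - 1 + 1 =-d*w - w^2 + w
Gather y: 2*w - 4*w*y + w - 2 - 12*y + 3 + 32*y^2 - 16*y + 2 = 3*w + 32*y^2 + y*(-4*w - 28) + 3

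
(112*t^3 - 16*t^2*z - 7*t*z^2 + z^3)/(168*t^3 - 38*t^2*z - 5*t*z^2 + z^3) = (4*t + z)/(6*t + z)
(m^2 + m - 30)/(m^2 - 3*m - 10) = (m + 6)/(m + 2)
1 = 1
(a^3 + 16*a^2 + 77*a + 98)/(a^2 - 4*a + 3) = (a^3 + 16*a^2 + 77*a + 98)/(a^2 - 4*a + 3)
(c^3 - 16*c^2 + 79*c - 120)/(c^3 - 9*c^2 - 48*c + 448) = (c^2 - 8*c + 15)/(c^2 - c - 56)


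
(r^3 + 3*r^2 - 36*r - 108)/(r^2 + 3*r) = r - 36/r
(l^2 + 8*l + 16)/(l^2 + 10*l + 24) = (l + 4)/(l + 6)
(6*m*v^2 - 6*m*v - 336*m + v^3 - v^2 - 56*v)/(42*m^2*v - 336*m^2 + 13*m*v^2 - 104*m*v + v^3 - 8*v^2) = (v + 7)/(7*m + v)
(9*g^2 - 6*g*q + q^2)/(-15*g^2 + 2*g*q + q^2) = (-3*g + q)/(5*g + q)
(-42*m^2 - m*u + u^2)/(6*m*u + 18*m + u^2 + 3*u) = (-7*m + u)/(u + 3)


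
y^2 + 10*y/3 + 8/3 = (y + 4/3)*(y + 2)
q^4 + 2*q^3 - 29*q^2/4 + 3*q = q*(q - 3/2)*(q - 1/2)*(q + 4)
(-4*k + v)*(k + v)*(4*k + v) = -16*k^3 - 16*k^2*v + k*v^2 + v^3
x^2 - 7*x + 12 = (x - 4)*(x - 3)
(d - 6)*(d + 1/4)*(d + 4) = d^3 - 7*d^2/4 - 49*d/2 - 6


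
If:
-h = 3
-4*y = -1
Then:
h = -3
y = 1/4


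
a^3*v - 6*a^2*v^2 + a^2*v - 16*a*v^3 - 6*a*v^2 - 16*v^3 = (a - 8*v)*(a + 2*v)*(a*v + v)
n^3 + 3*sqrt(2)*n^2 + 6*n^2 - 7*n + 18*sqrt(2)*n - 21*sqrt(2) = (n - 1)*(n + 7)*(n + 3*sqrt(2))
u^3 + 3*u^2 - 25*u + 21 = (u - 3)*(u - 1)*(u + 7)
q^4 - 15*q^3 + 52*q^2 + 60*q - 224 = (q - 8)*(q - 7)*(q - 2)*(q + 2)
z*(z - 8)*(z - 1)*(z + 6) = z^4 - 3*z^3 - 46*z^2 + 48*z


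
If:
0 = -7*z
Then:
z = 0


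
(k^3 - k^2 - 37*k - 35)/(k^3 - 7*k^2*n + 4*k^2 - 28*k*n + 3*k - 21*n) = (k^2 - 2*k - 35)/(k^2 - 7*k*n + 3*k - 21*n)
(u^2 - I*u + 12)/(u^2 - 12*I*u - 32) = (u + 3*I)/(u - 8*I)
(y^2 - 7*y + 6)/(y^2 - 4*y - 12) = (y - 1)/(y + 2)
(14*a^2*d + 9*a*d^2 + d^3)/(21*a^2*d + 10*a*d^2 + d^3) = (2*a + d)/(3*a + d)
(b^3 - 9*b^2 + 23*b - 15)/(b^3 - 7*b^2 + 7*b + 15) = (b - 1)/(b + 1)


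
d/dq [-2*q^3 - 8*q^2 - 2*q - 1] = -6*q^2 - 16*q - 2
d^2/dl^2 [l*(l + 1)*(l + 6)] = 6*l + 14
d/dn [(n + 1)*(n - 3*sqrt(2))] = 2*n - 3*sqrt(2) + 1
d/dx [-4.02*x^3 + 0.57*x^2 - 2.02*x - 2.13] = -12.06*x^2 + 1.14*x - 2.02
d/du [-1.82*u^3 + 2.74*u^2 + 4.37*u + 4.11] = -5.46*u^2 + 5.48*u + 4.37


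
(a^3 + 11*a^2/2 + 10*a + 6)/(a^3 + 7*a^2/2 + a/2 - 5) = (2*a^2 + 7*a + 6)/(2*a^2 + 3*a - 5)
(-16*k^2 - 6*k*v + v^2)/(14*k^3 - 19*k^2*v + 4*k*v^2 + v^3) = (-16*k^2 - 6*k*v + v^2)/(14*k^3 - 19*k^2*v + 4*k*v^2 + v^3)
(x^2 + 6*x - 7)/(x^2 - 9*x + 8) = (x + 7)/(x - 8)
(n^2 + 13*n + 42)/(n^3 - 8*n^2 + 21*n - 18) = (n^2 + 13*n + 42)/(n^3 - 8*n^2 + 21*n - 18)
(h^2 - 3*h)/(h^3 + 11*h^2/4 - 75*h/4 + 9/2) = 4*h/(4*h^2 + 23*h - 6)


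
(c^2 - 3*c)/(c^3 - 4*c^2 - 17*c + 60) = c/(c^2 - c - 20)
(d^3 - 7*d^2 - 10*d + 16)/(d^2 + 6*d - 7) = (d^2 - 6*d - 16)/(d + 7)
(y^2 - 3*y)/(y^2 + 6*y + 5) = y*(y - 3)/(y^2 + 6*y + 5)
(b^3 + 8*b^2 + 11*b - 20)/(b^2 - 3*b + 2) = (b^2 + 9*b + 20)/(b - 2)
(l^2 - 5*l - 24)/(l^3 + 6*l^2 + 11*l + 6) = (l - 8)/(l^2 + 3*l + 2)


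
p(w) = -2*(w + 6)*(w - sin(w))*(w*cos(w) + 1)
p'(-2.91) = -53.38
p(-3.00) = 68.10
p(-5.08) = -9.14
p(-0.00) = 0.00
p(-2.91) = 63.48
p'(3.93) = -115.47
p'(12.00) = -3628.33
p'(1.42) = -8.32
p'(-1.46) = -11.66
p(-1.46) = 3.55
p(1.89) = -6.04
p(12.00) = -5021.46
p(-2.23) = 25.68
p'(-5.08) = 47.47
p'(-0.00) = 0.00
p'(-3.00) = -48.95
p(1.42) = -7.77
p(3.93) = 163.13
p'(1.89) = 22.09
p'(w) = -2*(1 - cos(w))*(w + 6)*(w*cos(w) + 1) - 2*(w + 6)*(w - sin(w))*(-w*sin(w) + cos(w)) - 2*(w - sin(w))*(w*cos(w) + 1) = 2*(w + 6)*(w - sin(w))*(w*sin(w) - cos(w)) + 2*(w + 6)*(w*cos(w) + 1)*(cos(w) - 1) - 2*(w - sin(w))*(w*cos(w) + 1)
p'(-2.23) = -47.73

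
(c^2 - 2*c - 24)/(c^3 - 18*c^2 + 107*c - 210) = (c + 4)/(c^2 - 12*c + 35)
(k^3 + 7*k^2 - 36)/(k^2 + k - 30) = (k^2 + k - 6)/(k - 5)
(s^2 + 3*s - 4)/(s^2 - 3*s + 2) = (s + 4)/(s - 2)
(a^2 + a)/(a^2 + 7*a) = (a + 1)/(a + 7)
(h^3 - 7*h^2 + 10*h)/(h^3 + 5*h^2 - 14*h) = (h - 5)/(h + 7)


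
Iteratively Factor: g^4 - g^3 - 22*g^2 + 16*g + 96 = (g - 4)*(g^3 + 3*g^2 - 10*g - 24) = (g - 4)*(g + 2)*(g^2 + g - 12) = (g - 4)*(g + 2)*(g + 4)*(g - 3)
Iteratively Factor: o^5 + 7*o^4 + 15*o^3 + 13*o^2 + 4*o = (o + 4)*(o^4 + 3*o^3 + 3*o^2 + o) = (o + 1)*(o + 4)*(o^3 + 2*o^2 + o) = (o + 1)^2*(o + 4)*(o^2 + o) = (o + 1)^3*(o + 4)*(o)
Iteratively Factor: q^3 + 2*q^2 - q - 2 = (q - 1)*(q^2 + 3*q + 2) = (q - 1)*(q + 2)*(q + 1)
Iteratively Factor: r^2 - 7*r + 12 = (r - 4)*(r - 3)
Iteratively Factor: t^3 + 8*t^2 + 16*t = (t + 4)*(t^2 + 4*t) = t*(t + 4)*(t + 4)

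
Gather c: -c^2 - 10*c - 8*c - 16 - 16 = -c^2 - 18*c - 32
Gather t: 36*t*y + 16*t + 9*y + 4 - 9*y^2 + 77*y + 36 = t*(36*y + 16) - 9*y^2 + 86*y + 40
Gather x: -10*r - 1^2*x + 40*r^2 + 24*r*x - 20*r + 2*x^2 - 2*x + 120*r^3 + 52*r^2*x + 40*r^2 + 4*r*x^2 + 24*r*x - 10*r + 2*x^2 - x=120*r^3 + 80*r^2 - 40*r + x^2*(4*r + 4) + x*(52*r^2 + 48*r - 4)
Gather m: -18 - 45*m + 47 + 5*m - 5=24 - 40*m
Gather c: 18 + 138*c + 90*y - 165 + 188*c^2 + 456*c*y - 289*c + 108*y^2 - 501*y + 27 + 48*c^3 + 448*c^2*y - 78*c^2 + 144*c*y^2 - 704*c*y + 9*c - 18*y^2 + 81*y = 48*c^3 + c^2*(448*y + 110) + c*(144*y^2 - 248*y - 142) + 90*y^2 - 330*y - 120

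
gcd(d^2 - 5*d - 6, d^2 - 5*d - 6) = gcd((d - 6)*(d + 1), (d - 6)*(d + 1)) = d^2 - 5*d - 6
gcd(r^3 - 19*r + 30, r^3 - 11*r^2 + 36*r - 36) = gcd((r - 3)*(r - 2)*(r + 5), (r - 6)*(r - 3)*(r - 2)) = r^2 - 5*r + 6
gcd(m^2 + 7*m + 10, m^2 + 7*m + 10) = m^2 + 7*m + 10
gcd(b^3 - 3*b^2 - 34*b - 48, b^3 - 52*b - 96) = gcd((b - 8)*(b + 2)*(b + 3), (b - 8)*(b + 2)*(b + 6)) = b^2 - 6*b - 16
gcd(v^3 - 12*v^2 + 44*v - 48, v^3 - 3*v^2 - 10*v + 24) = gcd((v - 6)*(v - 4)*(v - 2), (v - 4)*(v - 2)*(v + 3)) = v^2 - 6*v + 8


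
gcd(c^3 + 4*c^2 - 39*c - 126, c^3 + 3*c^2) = c + 3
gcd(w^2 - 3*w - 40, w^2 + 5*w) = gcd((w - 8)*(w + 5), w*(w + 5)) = w + 5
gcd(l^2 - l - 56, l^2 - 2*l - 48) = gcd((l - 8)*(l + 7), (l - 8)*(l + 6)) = l - 8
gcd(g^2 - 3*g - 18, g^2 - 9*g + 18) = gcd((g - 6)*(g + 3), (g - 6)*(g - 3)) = g - 6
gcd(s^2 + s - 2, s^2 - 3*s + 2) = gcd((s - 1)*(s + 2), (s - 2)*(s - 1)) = s - 1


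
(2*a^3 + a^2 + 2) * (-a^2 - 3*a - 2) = -2*a^5 - 7*a^4 - 7*a^3 - 4*a^2 - 6*a - 4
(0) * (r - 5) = 0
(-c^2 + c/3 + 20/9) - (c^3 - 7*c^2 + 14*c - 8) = -c^3 + 6*c^2 - 41*c/3 + 92/9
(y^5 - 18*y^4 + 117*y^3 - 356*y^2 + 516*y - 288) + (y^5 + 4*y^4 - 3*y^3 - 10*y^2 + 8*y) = 2*y^5 - 14*y^4 + 114*y^3 - 366*y^2 + 524*y - 288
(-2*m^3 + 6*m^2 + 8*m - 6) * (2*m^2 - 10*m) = -4*m^5 + 32*m^4 - 44*m^3 - 92*m^2 + 60*m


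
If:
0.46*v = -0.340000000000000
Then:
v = -0.74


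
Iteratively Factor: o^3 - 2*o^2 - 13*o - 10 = (o + 2)*(o^2 - 4*o - 5) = (o + 1)*(o + 2)*(o - 5)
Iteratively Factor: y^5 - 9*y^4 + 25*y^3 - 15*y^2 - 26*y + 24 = (y - 1)*(y^4 - 8*y^3 + 17*y^2 + 2*y - 24) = (y - 4)*(y - 1)*(y^3 - 4*y^2 + y + 6) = (y - 4)*(y - 2)*(y - 1)*(y^2 - 2*y - 3) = (y - 4)*(y - 2)*(y - 1)*(y + 1)*(y - 3)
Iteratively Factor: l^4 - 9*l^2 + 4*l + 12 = (l + 3)*(l^3 - 3*l^2 + 4) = (l - 2)*(l + 3)*(l^2 - l - 2) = (l - 2)^2*(l + 3)*(l + 1)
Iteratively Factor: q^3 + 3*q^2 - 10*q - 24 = (q - 3)*(q^2 + 6*q + 8) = (q - 3)*(q + 2)*(q + 4)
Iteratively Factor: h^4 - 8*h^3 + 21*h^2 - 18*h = (h - 3)*(h^3 - 5*h^2 + 6*h) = (h - 3)*(h - 2)*(h^2 - 3*h) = (h - 3)^2*(h - 2)*(h)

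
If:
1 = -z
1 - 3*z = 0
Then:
No Solution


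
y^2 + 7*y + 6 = (y + 1)*(y + 6)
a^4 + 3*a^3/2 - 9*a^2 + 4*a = a*(a - 2)*(a - 1/2)*(a + 4)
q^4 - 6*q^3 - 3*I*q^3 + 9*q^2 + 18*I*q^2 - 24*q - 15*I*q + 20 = (q - 5)*(q - 4*I)*(-I*q + 1)*(I*q - I)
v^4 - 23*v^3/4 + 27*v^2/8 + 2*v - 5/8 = (v - 5)*(v - 1)*(v - 1/4)*(v + 1/2)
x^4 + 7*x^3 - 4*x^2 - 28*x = x*(x - 2)*(x + 2)*(x + 7)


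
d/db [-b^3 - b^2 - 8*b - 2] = -3*b^2 - 2*b - 8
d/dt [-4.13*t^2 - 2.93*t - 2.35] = -8.26*t - 2.93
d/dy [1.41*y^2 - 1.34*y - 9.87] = 2.82*y - 1.34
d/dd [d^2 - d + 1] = 2*d - 1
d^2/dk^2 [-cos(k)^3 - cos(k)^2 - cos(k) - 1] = 7*cos(k)/4 + 2*cos(2*k) + 9*cos(3*k)/4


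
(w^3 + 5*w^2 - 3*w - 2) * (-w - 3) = -w^4 - 8*w^3 - 12*w^2 + 11*w + 6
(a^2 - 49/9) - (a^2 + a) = -a - 49/9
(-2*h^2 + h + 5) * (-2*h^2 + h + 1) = 4*h^4 - 4*h^3 - 11*h^2 + 6*h + 5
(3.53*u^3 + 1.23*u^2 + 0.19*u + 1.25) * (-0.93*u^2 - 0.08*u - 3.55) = -3.2829*u^5 - 1.4263*u^4 - 12.8066*u^3 - 5.5442*u^2 - 0.7745*u - 4.4375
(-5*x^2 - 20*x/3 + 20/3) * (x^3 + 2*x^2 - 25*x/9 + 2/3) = -5*x^5 - 50*x^4/3 + 65*x^3/9 + 770*x^2/27 - 620*x/27 + 40/9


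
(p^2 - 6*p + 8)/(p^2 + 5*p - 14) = (p - 4)/(p + 7)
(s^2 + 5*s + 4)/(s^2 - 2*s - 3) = (s + 4)/(s - 3)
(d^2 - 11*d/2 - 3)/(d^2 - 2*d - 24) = (d + 1/2)/(d + 4)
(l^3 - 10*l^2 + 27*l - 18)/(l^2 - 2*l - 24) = (l^2 - 4*l + 3)/(l + 4)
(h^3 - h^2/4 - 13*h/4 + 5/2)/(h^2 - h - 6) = (4*h^2 - 9*h + 5)/(4*(h - 3))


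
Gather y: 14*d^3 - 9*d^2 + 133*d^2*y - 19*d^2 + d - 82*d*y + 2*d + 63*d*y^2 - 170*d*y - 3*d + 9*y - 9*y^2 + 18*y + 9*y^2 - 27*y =14*d^3 - 28*d^2 + 63*d*y^2 + y*(133*d^2 - 252*d)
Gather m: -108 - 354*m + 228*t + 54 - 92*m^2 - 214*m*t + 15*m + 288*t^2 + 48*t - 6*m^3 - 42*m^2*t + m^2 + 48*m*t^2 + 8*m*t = -6*m^3 + m^2*(-42*t - 91) + m*(48*t^2 - 206*t - 339) + 288*t^2 + 276*t - 54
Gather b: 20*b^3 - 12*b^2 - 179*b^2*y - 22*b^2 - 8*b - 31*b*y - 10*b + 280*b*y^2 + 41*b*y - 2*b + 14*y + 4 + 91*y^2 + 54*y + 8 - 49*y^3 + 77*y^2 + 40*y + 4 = 20*b^3 + b^2*(-179*y - 34) + b*(280*y^2 + 10*y - 20) - 49*y^3 + 168*y^2 + 108*y + 16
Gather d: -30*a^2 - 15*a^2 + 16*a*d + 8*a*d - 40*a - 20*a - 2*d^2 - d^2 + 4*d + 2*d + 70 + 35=-45*a^2 - 60*a - 3*d^2 + d*(24*a + 6) + 105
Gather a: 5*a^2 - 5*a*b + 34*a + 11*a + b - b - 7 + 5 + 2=5*a^2 + a*(45 - 5*b)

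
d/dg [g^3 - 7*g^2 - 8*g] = 3*g^2 - 14*g - 8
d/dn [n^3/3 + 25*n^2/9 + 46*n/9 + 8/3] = n^2 + 50*n/9 + 46/9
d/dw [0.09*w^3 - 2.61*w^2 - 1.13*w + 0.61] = 0.27*w^2 - 5.22*w - 1.13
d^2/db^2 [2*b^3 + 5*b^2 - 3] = 12*b + 10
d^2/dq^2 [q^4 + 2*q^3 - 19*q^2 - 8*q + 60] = 12*q^2 + 12*q - 38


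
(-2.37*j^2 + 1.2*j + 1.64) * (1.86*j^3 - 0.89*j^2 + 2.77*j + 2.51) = -4.4082*j^5 + 4.3413*j^4 - 4.5825*j^3 - 4.0843*j^2 + 7.5548*j + 4.1164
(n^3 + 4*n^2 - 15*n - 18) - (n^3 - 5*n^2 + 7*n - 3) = 9*n^2 - 22*n - 15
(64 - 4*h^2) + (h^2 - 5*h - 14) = -3*h^2 - 5*h + 50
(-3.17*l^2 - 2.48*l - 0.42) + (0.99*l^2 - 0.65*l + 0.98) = -2.18*l^2 - 3.13*l + 0.56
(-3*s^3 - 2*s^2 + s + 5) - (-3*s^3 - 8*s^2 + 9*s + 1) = 6*s^2 - 8*s + 4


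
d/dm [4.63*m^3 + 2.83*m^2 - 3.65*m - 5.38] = 13.89*m^2 + 5.66*m - 3.65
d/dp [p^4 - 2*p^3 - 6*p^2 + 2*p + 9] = 4*p^3 - 6*p^2 - 12*p + 2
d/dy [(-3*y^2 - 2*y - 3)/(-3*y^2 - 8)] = 2*(-3*y^2 + 15*y + 8)/(9*y^4 + 48*y^2 + 64)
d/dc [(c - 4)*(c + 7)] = 2*c + 3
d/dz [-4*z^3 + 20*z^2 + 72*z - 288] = -12*z^2 + 40*z + 72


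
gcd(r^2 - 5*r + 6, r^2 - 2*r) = r - 2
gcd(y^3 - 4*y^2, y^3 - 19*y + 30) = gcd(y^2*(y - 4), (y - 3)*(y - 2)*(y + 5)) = 1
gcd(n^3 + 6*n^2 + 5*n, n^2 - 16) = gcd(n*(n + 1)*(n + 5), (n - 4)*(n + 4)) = 1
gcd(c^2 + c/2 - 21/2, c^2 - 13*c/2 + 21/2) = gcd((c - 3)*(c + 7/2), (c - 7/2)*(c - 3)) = c - 3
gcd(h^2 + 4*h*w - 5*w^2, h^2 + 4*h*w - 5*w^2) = -h^2 - 4*h*w + 5*w^2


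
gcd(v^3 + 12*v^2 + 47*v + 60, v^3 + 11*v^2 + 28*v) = v + 4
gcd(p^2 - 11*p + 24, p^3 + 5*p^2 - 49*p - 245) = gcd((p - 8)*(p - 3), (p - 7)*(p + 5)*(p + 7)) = 1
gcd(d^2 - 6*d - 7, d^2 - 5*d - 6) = d + 1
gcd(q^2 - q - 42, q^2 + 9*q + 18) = q + 6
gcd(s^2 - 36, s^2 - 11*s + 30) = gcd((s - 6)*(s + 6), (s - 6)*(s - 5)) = s - 6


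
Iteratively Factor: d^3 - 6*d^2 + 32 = (d - 4)*(d^2 - 2*d - 8) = (d - 4)*(d + 2)*(d - 4)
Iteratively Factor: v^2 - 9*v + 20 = (v - 5)*(v - 4)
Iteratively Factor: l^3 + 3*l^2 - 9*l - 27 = (l + 3)*(l^2 - 9) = (l - 3)*(l + 3)*(l + 3)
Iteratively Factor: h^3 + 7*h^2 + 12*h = (h)*(h^2 + 7*h + 12) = h*(h + 4)*(h + 3)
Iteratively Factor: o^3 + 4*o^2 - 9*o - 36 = (o + 4)*(o^2 - 9) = (o + 3)*(o + 4)*(o - 3)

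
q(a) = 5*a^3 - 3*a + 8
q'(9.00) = 1212.00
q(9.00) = 3626.00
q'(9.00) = 1212.00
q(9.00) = 3626.00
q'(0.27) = -1.91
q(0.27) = 7.29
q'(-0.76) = 5.66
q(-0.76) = 8.09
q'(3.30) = 160.35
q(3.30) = 177.78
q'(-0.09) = -2.88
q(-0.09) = 8.27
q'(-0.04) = -2.98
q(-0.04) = 8.12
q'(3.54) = 184.97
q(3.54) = 219.19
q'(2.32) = 77.74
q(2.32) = 63.48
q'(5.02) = 375.01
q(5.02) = 625.47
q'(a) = 15*a^2 - 3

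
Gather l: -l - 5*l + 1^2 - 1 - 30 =-6*l - 30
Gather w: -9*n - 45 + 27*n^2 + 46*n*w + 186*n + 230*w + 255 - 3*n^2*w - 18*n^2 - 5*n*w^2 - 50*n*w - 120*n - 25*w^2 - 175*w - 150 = 9*n^2 + 57*n + w^2*(-5*n - 25) + w*(-3*n^2 - 4*n + 55) + 60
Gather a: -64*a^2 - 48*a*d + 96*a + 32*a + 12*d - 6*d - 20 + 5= -64*a^2 + a*(128 - 48*d) + 6*d - 15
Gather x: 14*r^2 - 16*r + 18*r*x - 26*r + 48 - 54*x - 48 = 14*r^2 - 42*r + x*(18*r - 54)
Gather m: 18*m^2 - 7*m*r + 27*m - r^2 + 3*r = 18*m^2 + m*(27 - 7*r) - r^2 + 3*r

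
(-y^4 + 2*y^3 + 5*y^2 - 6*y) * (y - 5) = -y^5 + 7*y^4 - 5*y^3 - 31*y^2 + 30*y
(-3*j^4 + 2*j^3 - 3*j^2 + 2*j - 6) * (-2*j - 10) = 6*j^5 + 26*j^4 - 14*j^3 + 26*j^2 - 8*j + 60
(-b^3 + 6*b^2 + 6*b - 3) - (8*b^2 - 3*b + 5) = -b^3 - 2*b^2 + 9*b - 8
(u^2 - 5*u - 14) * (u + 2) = u^3 - 3*u^2 - 24*u - 28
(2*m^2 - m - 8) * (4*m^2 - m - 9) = 8*m^4 - 6*m^3 - 49*m^2 + 17*m + 72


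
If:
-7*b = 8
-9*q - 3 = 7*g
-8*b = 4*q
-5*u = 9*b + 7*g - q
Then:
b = -8/7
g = -165/49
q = 16/7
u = 253/35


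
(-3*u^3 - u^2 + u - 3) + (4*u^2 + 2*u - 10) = -3*u^3 + 3*u^2 + 3*u - 13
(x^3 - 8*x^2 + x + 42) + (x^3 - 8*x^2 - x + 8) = 2*x^3 - 16*x^2 + 50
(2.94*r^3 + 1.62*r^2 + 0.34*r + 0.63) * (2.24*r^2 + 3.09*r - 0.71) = 6.5856*r^5 + 12.7134*r^4 + 3.68*r^3 + 1.3116*r^2 + 1.7053*r - 0.4473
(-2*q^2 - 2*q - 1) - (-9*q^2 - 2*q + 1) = 7*q^2 - 2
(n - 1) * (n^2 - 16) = n^3 - n^2 - 16*n + 16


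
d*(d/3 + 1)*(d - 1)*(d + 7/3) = d^4/3 + 13*d^3/9 + 5*d^2/9 - 7*d/3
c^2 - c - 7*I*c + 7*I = (c - 1)*(c - 7*I)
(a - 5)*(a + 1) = a^2 - 4*a - 5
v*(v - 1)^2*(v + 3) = v^4 + v^3 - 5*v^2 + 3*v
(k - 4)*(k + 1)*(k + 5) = k^3 + 2*k^2 - 19*k - 20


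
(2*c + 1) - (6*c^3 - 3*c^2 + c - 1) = -6*c^3 + 3*c^2 + c + 2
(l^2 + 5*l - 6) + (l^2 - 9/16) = 2*l^2 + 5*l - 105/16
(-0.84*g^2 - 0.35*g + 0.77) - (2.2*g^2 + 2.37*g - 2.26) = -3.04*g^2 - 2.72*g + 3.03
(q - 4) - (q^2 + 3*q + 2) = -q^2 - 2*q - 6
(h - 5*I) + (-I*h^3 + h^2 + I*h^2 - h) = -I*h^3 + h^2 + I*h^2 - 5*I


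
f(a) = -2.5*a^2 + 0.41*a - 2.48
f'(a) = 0.41 - 5.0*a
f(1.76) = -9.50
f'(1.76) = -8.39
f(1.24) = -5.82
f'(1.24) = -5.79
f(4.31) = -47.15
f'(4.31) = -21.14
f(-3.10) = -27.78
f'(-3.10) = 15.91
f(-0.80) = -4.41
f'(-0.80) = 4.41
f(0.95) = -4.35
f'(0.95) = -4.34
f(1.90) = -10.73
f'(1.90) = -9.09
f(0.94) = -4.30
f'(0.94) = -4.29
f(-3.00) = -26.21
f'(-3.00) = 15.41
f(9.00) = -201.29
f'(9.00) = -44.59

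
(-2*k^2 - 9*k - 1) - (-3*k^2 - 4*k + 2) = k^2 - 5*k - 3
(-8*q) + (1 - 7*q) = 1 - 15*q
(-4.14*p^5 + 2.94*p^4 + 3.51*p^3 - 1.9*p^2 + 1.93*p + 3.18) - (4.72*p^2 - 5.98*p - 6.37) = -4.14*p^5 + 2.94*p^4 + 3.51*p^3 - 6.62*p^2 + 7.91*p + 9.55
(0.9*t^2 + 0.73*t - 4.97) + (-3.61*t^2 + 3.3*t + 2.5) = -2.71*t^2 + 4.03*t - 2.47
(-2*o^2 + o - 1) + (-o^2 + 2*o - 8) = -3*o^2 + 3*o - 9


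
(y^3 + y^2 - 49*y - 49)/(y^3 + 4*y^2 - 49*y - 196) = (y + 1)/(y + 4)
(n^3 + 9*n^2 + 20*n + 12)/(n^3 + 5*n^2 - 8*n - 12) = (n + 2)/(n - 2)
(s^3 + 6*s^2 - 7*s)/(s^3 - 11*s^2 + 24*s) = (s^2 + 6*s - 7)/(s^2 - 11*s + 24)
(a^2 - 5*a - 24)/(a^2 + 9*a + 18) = (a - 8)/(a + 6)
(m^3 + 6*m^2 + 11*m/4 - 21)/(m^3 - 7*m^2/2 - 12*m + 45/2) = (m^2 + 15*m/2 + 14)/(m^2 - 2*m - 15)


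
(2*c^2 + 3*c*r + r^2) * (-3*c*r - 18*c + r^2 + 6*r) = -6*c^3*r - 36*c^3 - 7*c^2*r^2 - 42*c^2*r + r^4 + 6*r^3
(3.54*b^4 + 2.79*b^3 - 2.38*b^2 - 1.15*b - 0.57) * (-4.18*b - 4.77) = -14.7972*b^5 - 28.548*b^4 - 3.3599*b^3 + 16.1596*b^2 + 7.8681*b + 2.7189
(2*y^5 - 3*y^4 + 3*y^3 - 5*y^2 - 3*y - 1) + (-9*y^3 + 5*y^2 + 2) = 2*y^5 - 3*y^4 - 6*y^3 - 3*y + 1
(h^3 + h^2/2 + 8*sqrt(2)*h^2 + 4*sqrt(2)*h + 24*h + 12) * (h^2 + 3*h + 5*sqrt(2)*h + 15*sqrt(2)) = h^5 + 7*h^4/2 + 13*sqrt(2)*h^4 + 91*sqrt(2)*h^3/2 + 211*h^3/2 + 279*sqrt(2)*h^2/2 + 364*h^2 + 156*h + 420*sqrt(2)*h + 180*sqrt(2)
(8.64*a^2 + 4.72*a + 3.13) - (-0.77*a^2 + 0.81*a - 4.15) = 9.41*a^2 + 3.91*a + 7.28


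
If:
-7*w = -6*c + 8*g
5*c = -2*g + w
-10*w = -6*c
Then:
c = 0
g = 0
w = 0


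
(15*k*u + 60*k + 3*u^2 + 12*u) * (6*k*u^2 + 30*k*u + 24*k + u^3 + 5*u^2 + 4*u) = 90*k^2*u^3 + 810*k^2*u^2 + 2160*k^2*u + 1440*k^2 + 33*k*u^4 + 297*k*u^3 + 792*k*u^2 + 528*k*u + 3*u^5 + 27*u^4 + 72*u^3 + 48*u^2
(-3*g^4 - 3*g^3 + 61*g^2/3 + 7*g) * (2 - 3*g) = 9*g^5 + 3*g^4 - 67*g^3 + 59*g^2/3 + 14*g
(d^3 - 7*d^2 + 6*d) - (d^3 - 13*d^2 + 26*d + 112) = 6*d^2 - 20*d - 112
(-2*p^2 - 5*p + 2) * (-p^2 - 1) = 2*p^4 + 5*p^3 + 5*p - 2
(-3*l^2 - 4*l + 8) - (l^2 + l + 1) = -4*l^2 - 5*l + 7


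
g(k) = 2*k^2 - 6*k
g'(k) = 4*k - 6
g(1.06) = -4.11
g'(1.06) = -1.76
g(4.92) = 18.89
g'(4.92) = 13.68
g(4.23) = 10.41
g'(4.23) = 10.92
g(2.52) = -2.42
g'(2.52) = 4.08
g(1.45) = -4.50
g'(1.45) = -0.20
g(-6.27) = 116.25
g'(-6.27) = -31.08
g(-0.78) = 5.90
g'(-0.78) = -9.12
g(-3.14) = 38.56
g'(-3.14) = -18.56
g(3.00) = 0.00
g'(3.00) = 6.00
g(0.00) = 0.00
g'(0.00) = -6.00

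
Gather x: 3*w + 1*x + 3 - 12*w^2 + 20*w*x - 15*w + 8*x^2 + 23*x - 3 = -12*w^2 - 12*w + 8*x^2 + x*(20*w + 24)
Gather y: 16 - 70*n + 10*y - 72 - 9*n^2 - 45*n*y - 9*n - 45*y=-9*n^2 - 79*n + y*(-45*n - 35) - 56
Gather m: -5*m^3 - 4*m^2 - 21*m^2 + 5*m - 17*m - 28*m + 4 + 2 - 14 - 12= -5*m^3 - 25*m^2 - 40*m - 20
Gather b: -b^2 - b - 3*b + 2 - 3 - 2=-b^2 - 4*b - 3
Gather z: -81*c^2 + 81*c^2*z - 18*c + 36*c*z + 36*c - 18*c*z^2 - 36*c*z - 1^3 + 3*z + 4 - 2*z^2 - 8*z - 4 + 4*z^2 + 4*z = -81*c^2 + 18*c + z^2*(2 - 18*c) + z*(81*c^2 - 1) - 1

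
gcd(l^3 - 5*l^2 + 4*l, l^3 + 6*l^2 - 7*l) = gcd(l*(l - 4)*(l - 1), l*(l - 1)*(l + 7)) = l^2 - l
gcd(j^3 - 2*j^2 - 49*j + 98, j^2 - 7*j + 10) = j - 2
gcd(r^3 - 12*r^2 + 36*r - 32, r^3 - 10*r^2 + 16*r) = r^2 - 10*r + 16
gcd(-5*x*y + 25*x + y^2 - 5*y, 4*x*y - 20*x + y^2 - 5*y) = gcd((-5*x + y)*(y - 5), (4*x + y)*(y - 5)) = y - 5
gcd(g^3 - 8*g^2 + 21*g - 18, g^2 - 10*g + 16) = g - 2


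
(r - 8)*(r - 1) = r^2 - 9*r + 8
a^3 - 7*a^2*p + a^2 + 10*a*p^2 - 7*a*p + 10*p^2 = (a + 1)*(a - 5*p)*(a - 2*p)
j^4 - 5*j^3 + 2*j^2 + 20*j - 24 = (j - 3)*(j - 2)^2*(j + 2)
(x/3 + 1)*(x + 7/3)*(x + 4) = x^3/3 + 28*x^2/9 + 85*x/9 + 28/3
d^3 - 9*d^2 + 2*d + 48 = (d - 8)*(d - 3)*(d + 2)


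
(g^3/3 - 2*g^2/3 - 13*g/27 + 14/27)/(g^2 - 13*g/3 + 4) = (9*g^3 - 18*g^2 - 13*g + 14)/(9*(3*g^2 - 13*g + 12))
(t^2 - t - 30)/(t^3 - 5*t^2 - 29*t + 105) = (t - 6)/(t^2 - 10*t + 21)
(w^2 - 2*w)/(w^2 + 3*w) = (w - 2)/(w + 3)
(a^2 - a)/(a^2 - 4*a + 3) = a/(a - 3)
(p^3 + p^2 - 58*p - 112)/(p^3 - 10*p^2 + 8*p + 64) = (p + 7)/(p - 4)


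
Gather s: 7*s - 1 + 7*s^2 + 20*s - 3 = 7*s^2 + 27*s - 4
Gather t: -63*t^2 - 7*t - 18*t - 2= -63*t^2 - 25*t - 2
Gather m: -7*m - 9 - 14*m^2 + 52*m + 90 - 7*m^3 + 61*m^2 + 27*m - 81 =-7*m^3 + 47*m^2 + 72*m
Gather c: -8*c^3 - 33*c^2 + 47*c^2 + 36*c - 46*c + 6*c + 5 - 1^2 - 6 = -8*c^3 + 14*c^2 - 4*c - 2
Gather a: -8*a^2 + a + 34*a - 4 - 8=-8*a^2 + 35*a - 12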